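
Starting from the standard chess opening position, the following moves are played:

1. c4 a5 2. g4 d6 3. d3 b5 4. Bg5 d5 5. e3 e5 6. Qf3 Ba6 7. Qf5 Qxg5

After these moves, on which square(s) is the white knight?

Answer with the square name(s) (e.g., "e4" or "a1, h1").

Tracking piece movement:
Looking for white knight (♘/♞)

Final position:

  a b c d e f g h
  ─────────────────
8│♜ ♞ · · ♚ ♝ ♞ ♜│8
7│· · ♟ · · ♟ ♟ ♟│7
6│♝ · · · · · · ·│6
5│♟ ♟ · ♟ ♟ ♕ ♛ ·│5
4│· · ♙ · · · ♙ ·│4
3│· · · ♙ ♙ · · ·│3
2│♙ ♙ · · · ♙ · ♙│2
1│♖ ♘ · · ♔ ♗ ♘ ♖│1
  ─────────────────
  a b c d e f g h


b1, g1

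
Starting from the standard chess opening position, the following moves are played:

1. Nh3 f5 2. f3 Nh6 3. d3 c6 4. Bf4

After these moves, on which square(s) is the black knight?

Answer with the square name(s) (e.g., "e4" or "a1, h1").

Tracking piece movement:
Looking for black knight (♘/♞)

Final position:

  a b c d e f g h
  ─────────────────
8│♜ ♞ ♝ ♛ ♚ ♝ · ♜│8
7│♟ ♟ · ♟ ♟ · ♟ ♟│7
6│· · ♟ · · · · ♞│6
5│· · · · · ♟ · ·│5
4│· · · · · ♗ · ·│4
3│· · · ♙ · ♙ · ♘│3
2│♙ ♙ ♙ · ♙ · ♙ ♙│2
1│♖ ♘ · ♕ ♔ ♗ · ♖│1
  ─────────────────
  a b c d e f g h


b8, h6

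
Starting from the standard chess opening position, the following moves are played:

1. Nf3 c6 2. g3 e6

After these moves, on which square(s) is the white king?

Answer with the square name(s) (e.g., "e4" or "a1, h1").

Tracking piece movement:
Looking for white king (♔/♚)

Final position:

  a b c d e f g h
  ─────────────────
8│♜ ♞ ♝ ♛ ♚ ♝ ♞ ♜│8
7│♟ ♟ · ♟ · ♟ ♟ ♟│7
6│· · ♟ · ♟ · · ·│6
5│· · · · · · · ·│5
4│· · · · · · · ·│4
3│· · · · · ♘ ♙ ·│3
2│♙ ♙ ♙ ♙ ♙ ♙ · ♙│2
1│♖ ♘ ♗ ♕ ♔ ♗ · ♖│1
  ─────────────────
  a b c d e f g h


e1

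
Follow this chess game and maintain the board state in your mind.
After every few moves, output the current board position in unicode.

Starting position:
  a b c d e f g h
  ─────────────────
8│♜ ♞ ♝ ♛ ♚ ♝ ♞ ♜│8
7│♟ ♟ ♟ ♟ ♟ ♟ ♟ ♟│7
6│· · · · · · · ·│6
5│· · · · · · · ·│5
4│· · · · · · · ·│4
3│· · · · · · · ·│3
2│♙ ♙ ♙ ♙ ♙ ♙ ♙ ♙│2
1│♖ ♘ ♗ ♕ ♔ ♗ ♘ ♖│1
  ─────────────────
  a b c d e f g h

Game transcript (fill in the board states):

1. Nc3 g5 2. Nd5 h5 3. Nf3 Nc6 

  a b c d e f g h
  ─────────────────
8│♜ · ♝ ♛ ♚ ♝ ♞ ♜│8
7│♟ ♟ ♟ ♟ ♟ ♟ · ·│7
6│· · ♞ · · · · ·│6
5│· · · ♘ · · ♟ ♟│5
4│· · · · · · · ·│4
3│· · · · · ♘ · ·│3
2│♙ ♙ ♙ ♙ ♙ ♙ ♙ ♙│2
1│♖ · ♗ ♕ ♔ ♗ · ♖│1
  ─────────────────
  a b c d e f g h

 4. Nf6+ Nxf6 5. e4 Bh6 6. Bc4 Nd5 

  a b c d e f g h
  ─────────────────
8│♜ · ♝ ♛ ♚ · · ♜│8
7│♟ ♟ ♟ ♟ ♟ ♟ · ·│7
6│· · ♞ · · · · ♝│6
5│· · · ♞ · · ♟ ♟│5
4│· · ♗ · ♙ · · ·│4
3│· · · · · ♘ · ·│3
2│♙ ♙ ♙ ♙ · ♙ ♙ ♙│2
1│♖ · ♗ ♕ ♔ · · ♖│1
  ─────────────────
  a b c d e f g h

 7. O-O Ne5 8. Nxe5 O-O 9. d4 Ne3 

  a b c d e f g h
  ─────────────────
8│♜ · ♝ ♛ · ♜ ♚ ·│8
7│♟ ♟ ♟ ♟ ♟ ♟ · ·│7
6│· · · · · · · ♝│6
5│· · · · ♘ · ♟ ♟│5
4│· · ♗ ♙ ♙ · · ·│4
3│· · · · ♞ · · ·│3
2│♙ ♙ ♙ · · ♙ ♙ ♙│2
1│♖ · ♗ ♕ · ♖ ♔ ·│1
  ─────────────────
  a b c d e f g h

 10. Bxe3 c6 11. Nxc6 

  a b c d e f g h
  ─────────────────
8│♜ · ♝ ♛ · ♜ ♚ ·│8
7│♟ ♟ · ♟ ♟ ♟ · ·│7
6│· · ♘ · · · · ♝│6
5│· · · · · · ♟ ♟│5
4│· · ♗ ♙ ♙ · · ·│4
3│· · · · ♗ · · ·│3
2│♙ ♙ ♙ · · ♙ ♙ ♙│2
1│♖ · · ♕ · ♖ ♔ ·│1
  ─────────────────
  a b c d e f g h


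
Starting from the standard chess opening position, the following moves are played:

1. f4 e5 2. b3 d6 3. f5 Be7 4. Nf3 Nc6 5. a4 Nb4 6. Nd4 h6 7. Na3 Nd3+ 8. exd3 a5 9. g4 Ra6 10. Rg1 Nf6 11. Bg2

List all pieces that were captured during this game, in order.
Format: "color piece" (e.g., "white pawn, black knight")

Tracking captures:
  exd3: captured black knight

black knight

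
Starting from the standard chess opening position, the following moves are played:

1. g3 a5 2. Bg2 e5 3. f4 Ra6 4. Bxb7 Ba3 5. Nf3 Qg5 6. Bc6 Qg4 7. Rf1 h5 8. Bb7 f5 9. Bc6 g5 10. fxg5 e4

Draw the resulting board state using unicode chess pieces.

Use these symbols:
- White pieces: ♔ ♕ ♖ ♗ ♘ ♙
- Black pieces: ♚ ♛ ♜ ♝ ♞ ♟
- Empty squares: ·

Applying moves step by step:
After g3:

♜ ♞ ♝ ♛ ♚ ♝ ♞ ♜
♟ ♟ ♟ ♟ ♟ ♟ ♟ ♟
· · · · · · · ·
· · · · · · · ·
· · · · · · · ·
· · · · · · ♙ ·
♙ ♙ ♙ ♙ ♙ ♙ · ♙
♖ ♘ ♗ ♕ ♔ ♗ ♘ ♖


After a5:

♜ ♞ ♝ ♛ ♚ ♝ ♞ ♜
· ♟ ♟ ♟ ♟ ♟ ♟ ♟
· · · · · · · ·
♟ · · · · · · ·
· · · · · · · ·
· · · · · · ♙ ·
♙ ♙ ♙ ♙ ♙ ♙ · ♙
♖ ♘ ♗ ♕ ♔ ♗ ♘ ♖


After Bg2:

♜ ♞ ♝ ♛ ♚ ♝ ♞ ♜
· ♟ ♟ ♟ ♟ ♟ ♟ ♟
· · · · · · · ·
♟ · · · · · · ·
· · · · · · · ·
· · · · · · ♙ ·
♙ ♙ ♙ ♙ ♙ ♙ ♗ ♙
♖ ♘ ♗ ♕ ♔ · ♘ ♖


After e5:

♜ ♞ ♝ ♛ ♚ ♝ ♞ ♜
· ♟ ♟ ♟ · ♟ ♟ ♟
· · · · · · · ·
♟ · · · ♟ · · ·
· · · · · · · ·
· · · · · · ♙ ·
♙ ♙ ♙ ♙ ♙ ♙ ♗ ♙
♖ ♘ ♗ ♕ ♔ · ♘ ♖


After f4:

♜ ♞ ♝ ♛ ♚ ♝ ♞ ♜
· ♟ ♟ ♟ · ♟ ♟ ♟
· · · · · · · ·
♟ · · · ♟ · · ·
· · · · · ♙ · ·
· · · · · · ♙ ·
♙ ♙ ♙ ♙ ♙ · ♗ ♙
♖ ♘ ♗ ♕ ♔ · ♘ ♖


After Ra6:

· ♞ ♝ ♛ ♚ ♝ ♞ ♜
· ♟ ♟ ♟ · ♟ ♟ ♟
♜ · · · · · · ·
♟ · · · ♟ · · ·
· · · · · ♙ · ·
· · · · · · ♙ ·
♙ ♙ ♙ ♙ ♙ · ♗ ♙
♖ ♘ ♗ ♕ ♔ · ♘ ♖


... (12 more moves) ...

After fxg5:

· ♞ ♝ · ♚ · ♞ ♜
· · ♟ ♟ · · · ·
♜ · ♗ · · · · ·
♟ · · · ♟ ♟ ♙ ♟
· · · · · · ♛ ·
♝ · · · · ♘ ♙ ·
♙ ♙ ♙ ♙ ♙ · · ♙
♖ ♘ ♗ ♕ ♔ ♖ · ·


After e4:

· ♞ ♝ · ♚ · ♞ ♜
· · ♟ ♟ · · · ·
♜ · ♗ · · · · ·
♟ · · · · ♟ ♙ ♟
· · · · ♟ · ♛ ·
♝ · · · · ♘ ♙ ·
♙ ♙ ♙ ♙ ♙ · · ♙
♖ ♘ ♗ ♕ ♔ ♖ · ·



  a b c d e f g h
  ─────────────────
8│· ♞ ♝ · ♚ · ♞ ♜│8
7│· · ♟ ♟ · · · ·│7
6│♜ · ♗ · · · · ·│6
5│♟ · · · · ♟ ♙ ♟│5
4│· · · · ♟ · ♛ ·│4
3│♝ · · · · ♘ ♙ ·│3
2│♙ ♙ ♙ ♙ ♙ · · ♙│2
1│♖ ♘ ♗ ♕ ♔ ♖ · ·│1
  ─────────────────
  a b c d e f g h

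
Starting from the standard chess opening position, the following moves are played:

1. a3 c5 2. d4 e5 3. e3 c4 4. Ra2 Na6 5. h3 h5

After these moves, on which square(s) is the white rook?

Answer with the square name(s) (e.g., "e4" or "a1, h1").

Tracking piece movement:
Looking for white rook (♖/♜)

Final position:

  a b c d e f g h
  ─────────────────
8│♜ · ♝ ♛ ♚ ♝ ♞ ♜│8
7│♟ ♟ · ♟ · ♟ ♟ ·│7
6│♞ · · · · · · ·│6
5│· · · · ♟ · · ♟│5
4│· · ♟ ♙ · · · ·│4
3│♙ · · · ♙ · · ♙│3
2│♖ ♙ ♙ · · ♙ ♙ ·│2
1│· ♘ ♗ ♕ ♔ ♗ ♘ ♖│1
  ─────────────────
  a b c d e f g h


a2, h1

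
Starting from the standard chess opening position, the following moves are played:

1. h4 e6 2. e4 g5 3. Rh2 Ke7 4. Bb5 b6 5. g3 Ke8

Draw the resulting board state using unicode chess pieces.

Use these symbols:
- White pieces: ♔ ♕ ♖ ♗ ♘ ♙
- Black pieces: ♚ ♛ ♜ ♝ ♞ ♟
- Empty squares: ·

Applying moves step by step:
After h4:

♜ ♞ ♝ ♛ ♚ ♝ ♞ ♜
♟ ♟ ♟ ♟ ♟ ♟ ♟ ♟
· · · · · · · ·
· · · · · · · ·
· · · · · · · ♙
· · · · · · · ·
♙ ♙ ♙ ♙ ♙ ♙ ♙ ·
♖ ♘ ♗ ♕ ♔ ♗ ♘ ♖


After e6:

♜ ♞ ♝ ♛ ♚ ♝ ♞ ♜
♟ ♟ ♟ ♟ · ♟ ♟ ♟
· · · · ♟ · · ·
· · · · · · · ·
· · · · · · · ♙
· · · · · · · ·
♙ ♙ ♙ ♙ ♙ ♙ ♙ ·
♖ ♘ ♗ ♕ ♔ ♗ ♘ ♖


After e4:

♜ ♞ ♝ ♛ ♚ ♝ ♞ ♜
♟ ♟ ♟ ♟ · ♟ ♟ ♟
· · · · ♟ · · ·
· · · · · · · ·
· · · · ♙ · · ♙
· · · · · · · ·
♙ ♙ ♙ ♙ · ♙ ♙ ·
♖ ♘ ♗ ♕ ♔ ♗ ♘ ♖


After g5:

♜ ♞ ♝ ♛ ♚ ♝ ♞ ♜
♟ ♟ ♟ ♟ · ♟ · ♟
· · · · ♟ · · ·
· · · · · · ♟ ·
· · · · ♙ · · ♙
· · · · · · · ·
♙ ♙ ♙ ♙ · ♙ ♙ ·
♖ ♘ ♗ ♕ ♔ ♗ ♘ ♖


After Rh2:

♜ ♞ ♝ ♛ ♚ ♝ ♞ ♜
♟ ♟ ♟ ♟ · ♟ · ♟
· · · · ♟ · · ·
· · · · · · ♟ ·
· · · · ♙ · · ♙
· · · · · · · ·
♙ ♙ ♙ ♙ · ♙ ♙ ♖
♖ ♘ ♗ ♕ ♔ ♗ ♘ ·


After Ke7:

♜ ♞ ♝ ♛ · ♝ ♞ ♜
♟ ♟ ♟ ♟ ♚ ♟ · ♟
· · · · ♟ · · ·
· · · · · · ♟ ·
· · · · ♙ · · ♙
· · · · · · · ·
♙ ♙ ♙ ♙ · ♙ ♙ ♖
♖ ♘ ♗ ♕ ♔ ♗ ♘ ·


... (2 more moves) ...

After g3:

♜ ♞ ♝ ♛ · ♝ ♞ ♜
♟ · ♟ ♟ ♚ ♟ · ♟
· ♟ · · ♟ · · ·
· ♗ · · · · ♟ ·
· · · · ♙ · · ♙
· · · · · · ♙ ·
♙ ♙ ♙ ♙ · ♙ · ♖
♖ ♘ ♗ ♕ ♔ · ♘ ·


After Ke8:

♜ ♞ ♝ ♛ ♚ ♝ ♞ ♜
♟ · ♟ ♟ · ♟ · ♟
· ♟ · · ♟ · · ·
· ♗ · · · · ♟ ·
· · · · ♙ · · ♙
· · · · · · ♙ ·
♙ ♙ ♙ ♙ · ♙ · ♖
♖ ♘ ♗ ♕ ♔ · ♘ ·



  a b c d e f g h
  ─────────────────
8│♜ ♞ ♝ ♛ ♚ ♝ ♞ ♜│8
7│♟ · ♟ ♟ · ♟ · ♟│7
6│· ♟ · · ♟ · · ·│6
5│· ♗ · · · · ♟ ·│5
4│· · · · ♙ · · ♙│4
3│· · · · · · ♙ ·│3
2│♙ ♙ ♙ ♙ · ♙ · ♖│2
1│♖ ♘ ♗ ♕ ♔ · ♘ ·│1
  ─────────────────
  a b c d e f g h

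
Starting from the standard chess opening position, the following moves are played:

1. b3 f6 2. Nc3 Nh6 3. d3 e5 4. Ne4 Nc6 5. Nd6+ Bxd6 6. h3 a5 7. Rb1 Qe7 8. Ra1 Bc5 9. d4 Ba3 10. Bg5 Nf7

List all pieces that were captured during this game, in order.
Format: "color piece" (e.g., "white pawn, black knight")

Tracking captures:
  Bxd6: captured white knight

white knight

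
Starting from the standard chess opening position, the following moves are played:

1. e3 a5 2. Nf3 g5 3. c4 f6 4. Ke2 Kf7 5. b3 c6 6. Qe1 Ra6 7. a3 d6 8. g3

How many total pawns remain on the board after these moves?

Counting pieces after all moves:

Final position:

  a b c d e f g h
  ─────────────────
8│· ♞ ♝ ♛ · ♝ ♞ ♜│8
7│· ♟ · · ♟ ♚ · ♟│7
6│♜ · ♟ ♟ · ♟ · ·│6
5│♟ · · · · · ♟ ·│5
4│· · ♙ · · · · ·│4
3│♙ ♙ · · ♙ ♘ ♙ ·│3
2│· · · ♙ ♔ ♙ · ♙│2
1│♖ ♘ ♗ · ♕ ♗ · ♖│1
  ─────────────────
  a b c d e f g h


16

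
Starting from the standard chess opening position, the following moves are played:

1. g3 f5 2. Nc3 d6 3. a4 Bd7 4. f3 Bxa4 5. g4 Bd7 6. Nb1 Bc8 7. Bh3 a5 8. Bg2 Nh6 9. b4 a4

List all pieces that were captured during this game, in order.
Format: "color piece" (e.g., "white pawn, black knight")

Tracking captures:
  Bxa4: captured white pawn

white pawn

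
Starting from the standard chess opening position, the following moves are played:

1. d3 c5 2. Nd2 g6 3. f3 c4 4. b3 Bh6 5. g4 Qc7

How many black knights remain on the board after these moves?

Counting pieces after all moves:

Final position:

  a b c d e f g h
  ─────────────────
8│♜ ♞ ♝ · ♚ · ♞ ♜│8
7│♟ ♟ ♛ ♟ ♟ ♟ · ♟│7
6│· · · · · · ♟ ♝│6
5│· · · · · · · ·│5
4│· · ♟ · · · ♙ ·│4
3│· ♙ · ♙ · ♙ · ·│3
2│♙ · ♙ ♘ ♙ · · ♙│2
1│♖ · ♗ ♕ ♔ ♗ ♘ ♖│1
  ─────────────────
  a b c d e f g h


2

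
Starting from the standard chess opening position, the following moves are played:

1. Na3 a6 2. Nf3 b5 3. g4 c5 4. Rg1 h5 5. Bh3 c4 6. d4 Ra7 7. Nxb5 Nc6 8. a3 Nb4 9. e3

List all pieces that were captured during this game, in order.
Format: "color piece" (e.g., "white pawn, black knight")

Tracking captures:
  Nxb5: captured black pawn

black pawn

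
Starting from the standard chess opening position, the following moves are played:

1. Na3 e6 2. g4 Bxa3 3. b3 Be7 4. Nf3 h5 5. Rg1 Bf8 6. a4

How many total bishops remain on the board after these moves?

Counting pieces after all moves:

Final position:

  a b c d e f g h
  ─────────────────
8│♜ ♞ ♝ ♛ ♚ ♝ ♞ ♜│8
7│♟ ♟ ♟ ♟ · ♟ ♟ ·│7
6│· · · · ♟ · · ·│6
5│· · · · · · · ♟│5
4│♙ · · · · · ♙ ·│4
3│· ♙ · · · ♘ · ·│3
2│· · ♙ ♙ ♙ ♙ · ♙│2
1│♖ · ♗ ♕ ♔ ♗ ♖ ·│1
  ─────────────────
  a b c d e f g h


4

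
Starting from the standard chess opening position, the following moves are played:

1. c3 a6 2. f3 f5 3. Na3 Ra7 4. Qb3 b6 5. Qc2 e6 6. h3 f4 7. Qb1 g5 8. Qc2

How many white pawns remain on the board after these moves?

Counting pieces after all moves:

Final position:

  a b c d e f g h
  ─────────────────
8│· ♞ ♝ ♛ ♚ ♝ ♞ ♜│8
7│♜ · ♟ ♟ · · · ♟│7
6│♟ ♟ · · ♟ · · ·│6
5│· · · · · · ♟ ·│5
4│· · · · · ♟ · ·│4
3│♘ · ♙ · · ♙ · ♙│3
2│♙ ♙ ♕ ♙ ♙ · ♙ ·│2
1│♖ · ♗ · ♔ ♗ ♘ ♖│1
  ─────────────────
  a b c d e f g h


8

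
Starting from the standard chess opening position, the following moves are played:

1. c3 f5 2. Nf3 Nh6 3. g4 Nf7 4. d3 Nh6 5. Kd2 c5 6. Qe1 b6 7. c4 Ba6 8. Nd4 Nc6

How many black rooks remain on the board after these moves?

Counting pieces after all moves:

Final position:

  a b c d e f g h
  ─────────────────
8│♜ · · ♛ ♚ ♝ · ♜│8
7│♟ · · ♟ ♟ · ♟ ♟│7
6│♝ ♟ ♞ · · · · ♞│6
5│· · ♟ · · ♟ · ·│5
4│· · ♙ ♘ · · ♙ ·│4
3│· · · ♙ · · · ·│3
2│♙ ♙ · ♔ ♙ ♙ · ♙│2
1│♖ ♘ ♗ · ♕ ♗ · ♖│1
  ─────────────────
  a b c d e f g h


2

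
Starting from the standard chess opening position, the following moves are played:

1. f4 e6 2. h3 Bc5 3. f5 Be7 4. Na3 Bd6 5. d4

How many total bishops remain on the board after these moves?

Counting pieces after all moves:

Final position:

  a b c d e f g h
  ─────────────────
8│♜ ♞ ♝ ♛ ♚ · ♞ ♜│8
7│♟ ♟ ♟ ♟ · ♟ ♟ ♟│7
6│· · · ♝ ♟ · · ·│6
5│· · · · · ♙ · ·│5
4│· · · ♙ · · · ·│4
3│♘ · · · · · · ♙│3
2│♙ ♙ ♙ · ♙ · ♙ ·│2
1│♖ · ♗ ♕ ♔ ♗ ♘ ♖│1
  ─────────────────
  a b c d e f g h


4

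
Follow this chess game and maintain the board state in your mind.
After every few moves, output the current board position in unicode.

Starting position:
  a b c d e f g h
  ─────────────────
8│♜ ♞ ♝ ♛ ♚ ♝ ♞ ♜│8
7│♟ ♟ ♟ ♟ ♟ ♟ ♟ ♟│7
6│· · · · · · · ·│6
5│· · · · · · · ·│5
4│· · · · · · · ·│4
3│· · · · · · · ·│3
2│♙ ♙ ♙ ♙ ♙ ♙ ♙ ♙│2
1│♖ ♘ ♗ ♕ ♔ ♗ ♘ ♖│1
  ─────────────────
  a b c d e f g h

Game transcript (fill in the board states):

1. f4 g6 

  a b c d e f g h
  ─────────────────
8│♜ ♞ ♝ ♛ ♚ ♝ ♞ ♜│8
7│♟ ♟ ♟ ♟ ♟ ♟ · ♟│7
6│· · · · · · ♟ ·│6
5│· · · · · · · ·│5
4│· · · · · ♙ · ·│4
3│· · · · · · · ·│3
2│♙ ♙ ♙ ♙ ♙ · ♙ ♙│2
1│♖ ♘ ♗ ♕ ♔ ♗ ♘ ♖│1
  ─────────────────
  a b c d e f g h

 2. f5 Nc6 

  a b c d e f g h
  ─────────────────
8│♜ · ♝ ♛ ♚ ♝ ♞ ♜│8
7│♟ ♟ ♟ ♟ ♟ ♟ · ♟│7
6│· · ♞ · · · ♟ ·│6
5│· · · · · ♙ · ·│5
4│· · · · · · · ·│4
3│· · · · · · · ·│3
2│♙ ♙ ♙ ♙ ♙ · ♙ ♙│2
1│♖ ♘ ♗ ♕ ♔ ♗ ♘ ♖│1
  ─────────────────
  a b c d e f g h

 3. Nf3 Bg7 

  a b c d e f g h
  ─────────────────
8│♜ · ♝ ♛ ♚ · ♞ ♜│8
7│♟ ♟ ♟ ♟ ♟ ♟ ♝ ♟│7
6│· · ♞ · · · ♟ ·│6
5│· · · · · ♙ · ·│5
4│· · · · · · · ·│4
3│· · · · · ♘ · ·│3
2│♙ ♙ ♙ ♙ ♙ · ♙ ♙│2
1│♖ ♘ ♗ ♕ ♔ ♗ · ♖│1
  ─────────────────
  a b c d e f g h



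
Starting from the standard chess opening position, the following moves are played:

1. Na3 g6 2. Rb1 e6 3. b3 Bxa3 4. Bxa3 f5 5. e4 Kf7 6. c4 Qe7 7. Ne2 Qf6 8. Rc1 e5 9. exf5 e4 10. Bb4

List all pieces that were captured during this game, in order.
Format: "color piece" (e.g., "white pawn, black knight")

Tracking captures:
  Bxa3: captured white knight
  Bxa3: captured black bishop
  exf5: captured black pawn

white knight, black bishop, black pawn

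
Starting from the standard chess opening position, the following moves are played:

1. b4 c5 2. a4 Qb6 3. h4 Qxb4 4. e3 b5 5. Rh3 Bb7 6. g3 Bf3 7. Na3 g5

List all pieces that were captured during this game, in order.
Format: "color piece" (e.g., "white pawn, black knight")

Tracking captures:
  Qxb4: captured white pawn

white pawn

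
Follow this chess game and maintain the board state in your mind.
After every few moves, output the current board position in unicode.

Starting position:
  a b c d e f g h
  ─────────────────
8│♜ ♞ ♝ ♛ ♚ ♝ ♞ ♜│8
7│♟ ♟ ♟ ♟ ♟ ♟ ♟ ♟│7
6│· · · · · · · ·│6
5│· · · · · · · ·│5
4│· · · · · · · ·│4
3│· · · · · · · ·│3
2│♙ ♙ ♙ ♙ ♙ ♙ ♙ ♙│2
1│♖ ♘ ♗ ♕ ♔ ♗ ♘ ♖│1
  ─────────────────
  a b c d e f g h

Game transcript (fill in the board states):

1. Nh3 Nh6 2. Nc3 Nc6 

  a b c d e f g h
  ─────────────────
8│♜ · ♝ ♛ ♚ ♝ · ♜│8
7│♟ ♟ ♟ ♟ ♟ ♟ ♟ ♟│7
6│· · ♞ · · · · ♞│6
5│· · · · · · · ·│5
4│· · · · · · · ·│4
3│· · ♘ · · · · ♘│3
2│♙ ♙ ♙ ♙ ♙ ♙ ♙ ♙│2
1│♖ · ♗ ♕ ♔ ♗ · ♖│1
  ─────────────────
  a b c d e f g h

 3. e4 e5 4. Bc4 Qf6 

  a b c d e f g h
  ─────────────────
8│♜ · ♝ · ♚ ♝ · ♜│8
7│♟ ♟ ♟ ♟ · ♟ ♟ ♟│7
6│· · ♞ · · ♛ · ♞│6
5│· · · · ♟ · · ·│5
4│· · ♗ · ♙ · · ·│4
3│· · ♘ · · · · ♘│3
2│♙ ♙ ♙ ♙ · ♙ ♙ ♙│2
1│♖ · ♗ ♕ ♔ · · ♖│1
  ─────────────────
  a b c d e f g h

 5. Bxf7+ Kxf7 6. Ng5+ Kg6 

  a b c d e f g h
  ─────────────────
8│♜ · ♝ · · ♝ · ♜│8
7│♟ ♟ ♟ ♟ · · ♟ ♟│7
6│· · ♞ · · ♛ ♚ ♞│6
5│· · · · ♟ · ♘ ·│5
4│· · · · ♙ · · ·│4
3│· · ♘ · · · · ·│3
2│♙ ♙ ♙ ♙ · ♙ ♙ ♙│2
1│♖ · ♗ ♕ ♔ · · ♖│1
  ─────────────────
  a b c d e f g h

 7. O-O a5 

  a b c d e f g h
  ─────────────────
8│♜ · ♝ · · ♝ · ♜│8
7│· ♟ ♟ ♟ · · ♟ ♟│7
6│· · ♞ · · ♛ ♚ ♞│6
5│♟ · · · ♟ · ♘ ·│5
4│· · · · ♙ · · ·│4
3│· · ♘ · · · · ·│3
2│♙ ♙ ♙ ♙ · ♙ ♙ ♙│2
1│♖ · ♗ ♕ · ♖ ♔ ·│1
  ─────────────────
  a b c d e f g h


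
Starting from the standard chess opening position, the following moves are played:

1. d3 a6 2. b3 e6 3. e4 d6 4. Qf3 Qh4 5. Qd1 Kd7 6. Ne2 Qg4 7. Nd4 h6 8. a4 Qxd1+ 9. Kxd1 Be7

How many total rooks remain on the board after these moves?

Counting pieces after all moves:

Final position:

  a b c d e f g h
  ─────────────────
8│♜ ♞ ♝ · · · ♞ ♜│8
7│· ♟ ♟ ♚ ♝ ♟ ♟ ·│7
6│♟ · · ♟ ♟ · · ♟│6
5│· · · · · · · ·│5
4│♙ · · ♘ ♙ · · ·│4
3│· ♙ · ♙ · · · ·│3
2│· · ♙ · · ♙ ♙ ♙│2
1│♖ ♘ ♗ ♔ · ♗ · ♖│1
  ─────────────────
  a b c d e f g h


4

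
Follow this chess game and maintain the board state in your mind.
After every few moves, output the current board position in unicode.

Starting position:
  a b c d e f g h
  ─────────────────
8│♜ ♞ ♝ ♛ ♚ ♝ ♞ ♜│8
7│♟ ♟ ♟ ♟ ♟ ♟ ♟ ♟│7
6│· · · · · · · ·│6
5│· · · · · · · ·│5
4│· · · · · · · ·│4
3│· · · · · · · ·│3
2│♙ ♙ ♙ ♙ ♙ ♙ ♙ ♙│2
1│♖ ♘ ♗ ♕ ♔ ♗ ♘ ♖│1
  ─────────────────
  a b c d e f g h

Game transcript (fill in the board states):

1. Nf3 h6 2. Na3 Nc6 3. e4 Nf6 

  a b c d e f g h
  ─────────────────
8│♜ · ♝ ♛ ♚ ♝ · ♜│8
7│♟ ♟ ♟ ♟ ♟ ♟ ♟ ·│7
6│· · ♞ · · ♞ · ♟│6
5│· · · · · · · ·│5
4│· · · · ♙ · · ·│4
3│♘ · · · · ♘ · ·│3
2│♙ ♙ ♙ ♙ · ♙ ♙ ♙│2
1│♖ · ♗ ♕ ♔ ♗ · ♖│1
  ─────────────────
  a b c d e f g h

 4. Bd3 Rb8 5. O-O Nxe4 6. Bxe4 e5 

  a b c d e f g h
  ─────────────────
8│· ♜ ♝ ♛ ♚ ♝ · ♜│8
7│♟ ♟ ♟ ♟ · ♟ ♟ ·│7
6│· · ♞ · · · · ♟│6
5│· · · · ♟ · · ·│5
4│· · · · ♗ · · ·│4
3│♘ · · · · ♘ · ·│3
2│♙ ♙ ♙ ♙ · ♙ ♙ ♙│2
1│♖ · ♗ ♕ · ♖ ♔ ·│1
  ─────────────────
  a b c d e f g h

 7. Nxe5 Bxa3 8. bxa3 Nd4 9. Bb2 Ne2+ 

  a b c d e f g h
  ─────────────────
8│· ♜ ♝ ♛ ♚ · · ♜│8
7│♟ ♟ ♟ ♟ · ♟ ♟ ·│7
6│· · · · · · · ♟│6
5│· · · · ♘ · · ·│5
4│· · · · ♗ · · ·│4
3│♙ · · · · · · ·│3
2│♙ ♗ ♙ ♙ ♞ ♙ ♙ ♙│2
1│♖ · · ♕ · ♖ ♔ ·│1
  ─────────────────
  a b c d e f g h

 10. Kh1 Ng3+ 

  a b c d e f g h
  ─────────────────
8│· ♜ ♝ ♛ ♚ · · ♜│8
7│♟ ♟ ♟ ♟ · ♟ ♟ ·│7
6│· · · · · · · ♟│6
5│· · · · ♘ · · ·│5
4│· · · · ♗ · · ·│4
3│♙ · · · · · ♞ ·│3
2│♙ ♗ ♙ ♙ · ♙ ♙ ♙│2
1│♖ · · ♕ · ♖ · ♔│1
  ─────────────────
  a b c d e f g h


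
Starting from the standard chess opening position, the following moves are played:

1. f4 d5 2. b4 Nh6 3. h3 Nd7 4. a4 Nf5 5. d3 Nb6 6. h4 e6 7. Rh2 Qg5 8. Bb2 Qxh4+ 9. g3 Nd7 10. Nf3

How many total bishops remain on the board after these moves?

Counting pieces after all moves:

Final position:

  a b c d e f g h
  ─────────────────
8│♜ · ♝ · ♚ ♝ · ♜│8
7│♟ ♟ ♟ ♞ · ♟ ♟ ♟│7
6│· · · · ♟ · · ·│6
5│· · · ♟ · ♞ · ·│5
4│♙ ♙ · · · ♙ · ♛│4
3│· · · ♙ · ♘ ♙ ·│3
2│· ♗ ♙ · ♙ · · ♖│2
1│♖ ♘ · ♕ ♔ ♗ · ·│1
  ─────────────────
  a b c d e f g h


4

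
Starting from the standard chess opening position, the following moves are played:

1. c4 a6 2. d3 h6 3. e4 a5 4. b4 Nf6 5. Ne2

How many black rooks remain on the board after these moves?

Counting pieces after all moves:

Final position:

  a b c d e f g h
  ─────────────────
8│♜ ♞ ♝ ♛ ♚ ♝ · ♜│8
7│· ♟ ♟ ♟ ♟ ♟ ♟ ·│7
6│· · · · · ♞ · ♟│6
5│♟ · · · · · · ·│5
4│· ♙ ♙ · ♙ · · ·│4
3│· · · ♙ · · · ·│3
2│♙ · · · ♘ ♙ ♙ ♙│2
1│♖ ♘ ♗ ♕ ♔ ♗ · ♖│1
  ─────────────────
  a b c d e f g h


2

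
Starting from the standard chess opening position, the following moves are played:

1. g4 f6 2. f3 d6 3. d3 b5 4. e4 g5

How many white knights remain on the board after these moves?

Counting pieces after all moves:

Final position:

  a b c d e f g h
  ─────────────────
8│♜ ♞ ♝ ♛ ♚ ♝ ♞ ♜│8
7│♟ · ♟ · ♟ · · ♟│7
6│· · · ♟ · ♟ · ·│6
5│· ♟ · · · · ♟ ·│5
4│· · · · ♙ · ♙ ·│4
3│· · · ♙ · ♙ · ·│3
2│♙ ♙ ♙ · · · · ♙│2
1│♖ ♘ ♗ ♕ ♔ ♗ ♘ ♖│1
  ─────────────────
  a b c d e f g h


2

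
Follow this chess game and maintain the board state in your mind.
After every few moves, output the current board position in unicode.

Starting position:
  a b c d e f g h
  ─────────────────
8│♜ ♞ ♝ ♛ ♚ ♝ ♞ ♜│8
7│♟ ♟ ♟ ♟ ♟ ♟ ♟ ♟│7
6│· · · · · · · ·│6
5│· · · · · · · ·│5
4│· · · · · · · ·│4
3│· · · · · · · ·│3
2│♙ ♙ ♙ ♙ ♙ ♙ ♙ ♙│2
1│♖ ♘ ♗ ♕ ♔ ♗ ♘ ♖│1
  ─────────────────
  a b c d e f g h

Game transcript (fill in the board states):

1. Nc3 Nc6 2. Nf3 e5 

  a b c d e f g h
  ─────────────────
8│♜ · ♝ ♛ ♚ ♝ ♞ ♜│8
7│♟ ♟ ♟ ♟ · ♟ ♟ ♟│7
6│· · ♞ · · · · ·│6
5│· · · · ♟ · · ·│5
4│· · · · · · · ·│4
3│· · ♘ · · ♘ · ·│3
2│♙ ♙ ♙ ♙ ♙ ♙ ♙ ♙│2
1│♖ · ♗ ♕ ♔ ♗ · ♖│1
  ─────────────────
  a b c d e f g h

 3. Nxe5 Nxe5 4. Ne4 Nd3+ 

  a b c d e f g h
  ─────────────────
8│♜ · ♝ ♛ ♚ ♝ ♞ ♜│8
7│♟ ♟ ♟ ♟ · ♟ ♟ ♟│7
6│· · · · · · · ·│6
5│· · · · · · · ·│5
4│· · · · ♘ · · ·│4
3│· · · ♞ · · · ·│3
2│♙ ♙ ♙ ♙ ♙ ♙ ♙ ♙│2
1│♖ · ♗ ♕ ♔ ♗ · ♖│1
  ─────────────────
  a b c d e f g h

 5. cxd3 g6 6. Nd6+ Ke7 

  a b c d e f g h
  ─────────────────
8│♜ · ♝ ♛ · ♝ ♞ ♜│8
7│♟ ♟ ♟ ♟ ♚ ♟ · ♟│7
6│· · · ♘ · · ♟ ·│6
5│· · · · · · · ·│5
4│· · · · · · · ·│4
3│· · · ♙ · · · ·│3
2│♙ ♙ · ♙ ♙ ♙ ♙ ♙│2
1│♖ · ♗ ♕ ♔ ♗ · ♖│1
  ─────────────────
  a b c d e f g h



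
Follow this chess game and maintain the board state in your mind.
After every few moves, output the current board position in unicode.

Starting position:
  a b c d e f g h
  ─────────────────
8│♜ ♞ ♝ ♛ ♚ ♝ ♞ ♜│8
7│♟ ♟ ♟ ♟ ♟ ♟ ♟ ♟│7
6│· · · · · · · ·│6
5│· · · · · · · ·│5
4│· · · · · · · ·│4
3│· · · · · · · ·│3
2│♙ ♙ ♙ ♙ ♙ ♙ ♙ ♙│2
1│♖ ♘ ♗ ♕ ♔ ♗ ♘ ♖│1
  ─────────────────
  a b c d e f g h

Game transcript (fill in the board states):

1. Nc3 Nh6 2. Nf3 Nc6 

  a b c d e f g h
  ─────────────────
8│♜ · ♝ ♛ ♚ ♝ · ♜│8
7│♟ ♟ ♟ ♟ ♟ ♟ ♟ ♟│7
6│· · ♞ · · · · ♞│6
5│· · · · · · · ·│5
4│· · · · · · · ·│4
3│· · ♘ · · ♘ · ·│3
2│♙ ♙ ♙ ♙ ♙ ♙ ♙ ♙│2
1│♖ · ♗ ♕ ♔ ♗ · ♖│1
  ─────────────────
  a b c d e f g h

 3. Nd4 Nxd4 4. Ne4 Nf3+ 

  a b c d e f g h
  ─────────────────
8│♜ · ♝ ♛ ♚ ♝ · ♜│8
7│♟ ♟ ♟ ♟ ♟ ♟ ♟ ♟│7
6│· · · · · · · ♞│6
5│· · · · · · · ·│5
4│· · · · ♘ · · ·│4
3│· · · · · ♞ · ·│3
2│♙ ♙ ♙ ♙ ♙ ♙ ♙ ♙│2
1│♖ · ♗ ♕ ♔ ♗ · ♖│1
  ─────────────────
  a b c d e f g h

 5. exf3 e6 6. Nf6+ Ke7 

  a b c d e f g h
  ─────────────────
8│♜ · ♝ ♛ · ♝ · ♜│8
7│♟ ♟ ♟ ♟ ♚ ♟ ♟ ♟│7
6│· · · · ♟ ♘ · ♞│6
5│· · · · · · · ·│5
4│· · · · · · · ·│4
3│· · · · · ♙ · ·│3
2│♙ ♙ ♙ ♙ · ♙ ♙ ♙│2
1│♖ · ♗ ♕ ♔ ♗ · ♖│1
  ─────────────────
  a b c d e f g h



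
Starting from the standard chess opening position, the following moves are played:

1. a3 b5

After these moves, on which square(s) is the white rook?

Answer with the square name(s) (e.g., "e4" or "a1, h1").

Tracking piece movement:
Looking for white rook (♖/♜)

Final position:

  a b c d e f g h
  ─────────────────
8│♜ ♞ ♝ ♛ ♚ ♝ ♞ ♜│8
7│♟ · ♟ ♟ ♟ ♟ ♟ ♟│7
6│· · · · · · · ·│6
5│· ♟ · · · · · ·│5
4│· · · · · · · ·│4
3│♙ · · · · · · ·│3
2│· ♙ ♙ ♙ ♙ ♙ ♙ ♙│2
1│♖ ♘ ♗ ♕ ♔ ♗ ♘ ♖│1
  ─────────────────
  a b c d e f g h


a1, h1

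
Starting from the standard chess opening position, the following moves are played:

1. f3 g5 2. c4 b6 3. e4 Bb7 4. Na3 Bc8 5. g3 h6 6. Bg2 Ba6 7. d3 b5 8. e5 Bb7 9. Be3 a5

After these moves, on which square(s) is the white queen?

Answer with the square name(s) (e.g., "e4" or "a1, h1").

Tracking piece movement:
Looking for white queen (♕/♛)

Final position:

  a b c d e f g h
  ─────────────────
8│♜ ♞ · ♛ ♚ ♝ ♞ ♜│8
7│· ♝ ♟ ♟ ♟ ♟ · ·│7
6│· · · · · · · ♟│6
5│♟ ♟ · · ♙ · ♟ ·│5
4│· · ♙ · · · · ·│4
3│♘ · · ♙ ♗ ♙ ♙ ·│3
2│♙ ♙ · · · · ♗ ♙│2
1│♖ · · ♕ ♔ · ♘ ♖│1
  ─────────────────
  a b c d e f g h


d1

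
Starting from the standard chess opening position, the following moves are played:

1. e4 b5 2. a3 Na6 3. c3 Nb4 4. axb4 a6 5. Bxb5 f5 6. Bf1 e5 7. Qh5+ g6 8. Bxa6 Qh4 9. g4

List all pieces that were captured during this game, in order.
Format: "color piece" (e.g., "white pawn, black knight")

Tracking captures:
  axb4: captured black knight
  Bxb5: captured black pawn
  Bxa6: captured black pawn

black knight, black pawn, black pawn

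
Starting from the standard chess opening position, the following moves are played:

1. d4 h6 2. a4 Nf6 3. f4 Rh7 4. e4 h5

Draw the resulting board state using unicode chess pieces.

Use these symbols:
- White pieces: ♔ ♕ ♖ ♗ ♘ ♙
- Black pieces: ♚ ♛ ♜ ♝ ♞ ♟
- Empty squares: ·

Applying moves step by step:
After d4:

♜ ♞ ♝ ♛ ♚ ♝ ♞ ♜
♟ ♟ ♟ ♟ ♟ ♟ ♟ ♟
· · · · · · · ·
· · · · · · · ·
· · · ♙ · · · ·
· · · · · · · ·
♙ ♙ ♙ · ♙ ♙ ♙ ♙
♖ ♘ ♗ ♕ ♔ ♗ ♘ ♖


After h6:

♜ ♞ ♝ ♛ ♚ ♝ ♞ ♜
♟ ♟ ♟ ♟ ♟ ♟ ♟ ·
· · · · · · · ♟
· · · · · · · ·
· · · ♙ · · · ·
· · · · · · · ·
♙ ♙ ♙ · ♙ ♙ ♙ ♙
♖ ♘ ♗ ♕ ♔ ♗ ♘ ♖


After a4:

♜ ♞ ♝ ♛ ♚ ♝ ♞ ♜
♟ ♟ ♟ ♟ ♟ ♟ ♟ ·
· · · · · · · ♟
· · · · · · · ·
♙ · · ♙ · · · ·
· · · · · · · ·
· ♙ ♙ · ♙ ♙ ♙ ♙
♖ ♘ ♗ ♕ ♔ ♗ ♘ ♖


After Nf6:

♜ ♞ ♝ ♛ ♚ ♝ · ♜
♟ ♟ ♟ ♟ ♟ ♟ ♟ ·
· · · · · ♞ · ♟
· · · · · · · ·
♙ · · ♙ · · · ·
· · · · · · · ·
· ♙ ♙ · ♙ ♙ ♙ ♙
♖ ♘ ♗ ♕ ♔ ♗ ♘ ♖


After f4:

♜ ♞ ♝ ♛ ♚ ♝ · ♜
♟ ♟ ♟ ♟ ♟ ♟ ♟ ·
· · · · · ♞ · ♟
· · · · · · · ·
♙ · · ♙ · ♙ · ·
· · · · · · · ·
· ♙ ♙ · ♙ · ♙ ♙
♖ ♘ ♗ ♕ ♔ ♗ ♘ ♖


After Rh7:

♜ ♞ ♝ ♛ ♚ ♝ · ·
♟ ♟ ♟ ♟ ♟ ♟ ♟ ♜
· · · · · ♞ · ♟
· · · · · · · ·
♙ · · ♙ · ♙ · ·
· · · · · · · ·
· ♙ ♙ · ♙ · ♙ ♙
♖ ♘ ♗ ♕ ♔ ♗ ♘ ♖


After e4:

♜ ♞ ♝ ♛ ♚ ♝ · ·
♟ ♟ ♟ ♟ ♟ ♟ ♟ ♜
· · · · · ♞ · ♟
· · · · · · · ·
♙ · · ♙ ♙ ♙ · ·
· · · · · · · ·
· ♙ ♙ · · · ♙ ♙
♖ ♘ ♗ ♕ ♔ ♗ ♘ ♖


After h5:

♜ ♞ ♝ ♛ ♚ ♝ · ·
♟ ♟ ♟ ♟ ♟ ♟ ♟ ♜
· · · · · ♞ · ·
· · · · · · · ♟
♙ · · ♙ ♙ ♙ · ·
· · · · · · · ·
· ♙ ♙ · · · ♙ ♙
♖ ♘ ♗ ♕ ♔ ♗ ♘ ♖



  a b c d e f g h
  ─────────────────
8│♜ ♞ ♝ ♛ ♚ ♝ · ·│8
7│♟ ♟ ♟ ♟ ♟ ♟ ♟ ♜│7
6│· · · · · ♞ · ·│6
5│· · · · · · · ♟│5
4│♙ · · ♙ ♙ ♙ · ·│4
3│· · · · · · · ·│3
2│· ♙ ♙ · · · ♙ ♙│2
1│♖ ♘ ♗ ♕ ♔ ♗ ♘ ♖│1
  ─────────────────
  a b c d e f g h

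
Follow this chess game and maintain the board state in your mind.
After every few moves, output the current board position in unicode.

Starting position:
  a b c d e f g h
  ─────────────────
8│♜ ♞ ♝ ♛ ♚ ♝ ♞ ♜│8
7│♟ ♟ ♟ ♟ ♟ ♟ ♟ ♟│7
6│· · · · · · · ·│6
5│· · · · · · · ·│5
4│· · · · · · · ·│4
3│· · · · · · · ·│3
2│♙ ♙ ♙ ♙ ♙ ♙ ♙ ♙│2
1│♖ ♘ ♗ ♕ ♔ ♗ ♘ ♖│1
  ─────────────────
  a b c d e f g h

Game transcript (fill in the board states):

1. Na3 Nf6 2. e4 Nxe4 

  a b c d e f g h
  ─────────────────
8│♜ ♞ ♝ ♛ ♚ ♝ · ♜│8
7│♟ ♟ ♟ ♟ ♟ ♟ ♟ ♟│7
6│· · · · · · · ·│6
5│· · · · · · · ·│5
4│· · · · ♞ · · ·│4
3│♘ · · · · · · ·│3
2│♙ ♙ ♙ ♙ · ♙ ♙ ♙│2
1│♖ · ♗ ♕ ♔ ♗ ♘ ♖│1
  ─────────────────
  a b c d e f g h

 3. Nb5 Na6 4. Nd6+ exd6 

  a b c d e f g h
  ─────────────────
8│♜ · ♝ ♛ ♚ ♝ · ♜│8
7│♟ ♟ ♟ ♟ · ♟ ♟ ♟│7
6│♞ · · ♟ · · · ·│6
5│· · · · · · · ·│5
4│· · · · ♞ · · ·│4
3│· · · · · · · ·│3
2│♙ ♙ ♙ ♙ · ♙ ♙ ♙│2
1│♖ · ♗ ♕ ♔ ♗ ♘ ♖│1
  ─────────────────
  a b c d e f g h

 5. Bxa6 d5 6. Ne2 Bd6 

  a b c d e f g h
  ─────────────────
8│♜ · ♝ ♛ ♚ · · ♜│8
7│♟ ♟ ♟ ♟ · ♟ ♟ ♟│7
6│♗ · · ♝ · · · ·│6
5│· · · ♟ · · · ·│5
4│· · · · ♞ · · ·│4
3│· · · · · · · ·│3
2│♙ ♙ ♙ ♙ ♘ ♙ ♙ ♙│2
1│♖ · ♗ ♕ ♔ · · ♖│1
  ─────────────────
  a b c d e f g h

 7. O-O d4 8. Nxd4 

  a b c d e f g h
  ─────────────────
8│♜ · ♝ ♛ ♚ · · ♜│8
7│♟ ♟ ♟ ♟ · ♟ ♟ ♟│7
6│♗ · · ♝ · · · ·│6
5│· · · · · · · ·│5
4│· · · ♘ ♞ · · ·│4
3│· · · · · · · ·│3
2│♙ ♙ ♙ ♙ · ♙ ♙ ♙│2
1│♖ · ♗ ♕ · ♖ ♔ ·│1
  ─────────────────
  a b c d e f g h


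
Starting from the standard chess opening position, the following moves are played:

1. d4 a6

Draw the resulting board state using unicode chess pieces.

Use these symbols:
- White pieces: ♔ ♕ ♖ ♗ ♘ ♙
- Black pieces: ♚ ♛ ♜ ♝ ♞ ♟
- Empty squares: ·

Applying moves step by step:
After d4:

♜ ♞ ♝ ♛ ♚ ♝ ♞ ♜
♟ ♟ ♟ ♟ ♟ ♟ ♟ ♟
· · · · · · · ·
· · · · · · · ·
· · · ♙ · · · ·
· · · · · · · ·
♙ ♙ ♙ · ♙ ♙ ♙ ♙
♖ ♘ ♗ ♕ ♔ ♗ ♘ ♖


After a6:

♜ ♞ ♝ ♛ ♚ ♝ ♞ ♜
· ♟ ♟ ♟ ♟ ♟ ♟ ♟
♟ · · · · · · ·
· · · · · · · ·
· · · ♙ · · · ·
· · · · · · · ·
♙ ♙ ♙ · ♙ ♙ ♙ ♙
♖ ♘ ♗ ♕ ♔ ♗ ♘ ♖



  a b c d e f g h
  ─────────────────
8│♜ ♞ ♝ ♛ ♚ ♝ ♞ ♜│8
7│· ♟ ♟ ♟ ♟ ♟ ♟ ♟│7
6│♟ · · · · · · ·│6
5│· · · · · · · ·│5
4│· · · ♙ · · · ·│4
3│· · · · · · · ·│3
2│♙ ♙ ♙ · ♙ ♙ ♙ ♙│2
1│♖ ♘ ♗ ♕ ♔ ♗ ♘ ♖│1
  ─────────────────
  a b c d e f g h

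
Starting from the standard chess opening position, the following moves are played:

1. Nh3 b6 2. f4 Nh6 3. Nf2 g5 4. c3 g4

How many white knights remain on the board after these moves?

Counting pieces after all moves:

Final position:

  a b c d e f g h
  ─────────────────
8│♜ ♞ ♝ ♛ ♚ ♝ · ♜│8
7│♟ · ♟ ♟ ♟ ♟ · ♟│7
6│· ♟ · · · · · ♞│6
5│· · · · · · · ·│5
4│· · · · · ♙ ♟ ·│4
3│· · ♙ · · · · ·│3
2│♙ ♙ · ♙ ♙ ♘ ♙ ♙│2
1│♖ ♘ ♗ ♕ ♔ ♗ · ♖│1
  ─────────────────
  a b c d e f g h


2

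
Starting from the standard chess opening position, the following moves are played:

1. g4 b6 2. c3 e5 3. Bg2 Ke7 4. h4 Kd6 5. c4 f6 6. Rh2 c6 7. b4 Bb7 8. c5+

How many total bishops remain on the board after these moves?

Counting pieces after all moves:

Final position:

  a b c d e f g h
  ─────────────────
8│♜ ♞ · ♛ · ♝ ♞ ♜│8
7│♟ ♝ · ♟ · · ♟ ♟│7
6│· ♟ ♟ ♚ · ♟ · ·│6
5│· · ♙ · ♟ · · ·│5
4│· ♙ · · · · ♙ ♙│4
3│· · · · · · · ·│3
2│♙ · · ♙ ♙ ♙ ♗ ♖│2
1│♖ ♘ ♗ ♕ ♔ · ♘ ·│1
  ─────────────────
  a b c d e f g h


4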